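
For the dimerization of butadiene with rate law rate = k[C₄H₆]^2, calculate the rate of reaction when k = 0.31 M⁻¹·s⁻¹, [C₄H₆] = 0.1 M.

0.0031 M/s

Step 1: Identify the rate law: rate = k[C₄H₆]^2
Step 2: Substitute values: rate = 0.31 × (0.1)^2
Step 3: Calculate: rate = 0.31 × 0.01 = 0.0031 M/s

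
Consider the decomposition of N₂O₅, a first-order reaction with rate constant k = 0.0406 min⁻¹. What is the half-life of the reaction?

17.07 min

Step 1: For a first-order reaction, t₁/₂ = ln(2)/k
Step 2: t₁/₂ = ln(2)/0.0406
Step 3: t₁/₂ = 0.6931/0.0406 = 17.07 min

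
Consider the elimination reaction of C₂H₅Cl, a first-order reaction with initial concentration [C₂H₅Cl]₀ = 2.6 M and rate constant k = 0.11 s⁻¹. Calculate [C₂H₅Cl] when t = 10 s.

0.8655 M

Step 1: For a first-order reaction: [C₂H₅Cl] = [C₂H₅Cl]₀ × e^(-kt)
Step 2: [C₂H₅Cl] = 2.6 × e^(-0.11 × 10)
Step 3: [C₂H₅Cl] = 2.6 × e^(-1.1)
Step 4: [C₂H₅Cl] = 2.6 × 0.332871 = 0.8655 M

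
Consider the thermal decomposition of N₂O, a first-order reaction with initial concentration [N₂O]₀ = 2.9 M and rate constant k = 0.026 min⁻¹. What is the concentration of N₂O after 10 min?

2.236 M

Step 1: For a first-order reaction: [N₂O] = [N₂O]₀ × e^(-kt)
Step 2: [N₂O] = 2.9 × e^(-0.026 × 10)
Step 3: [N₂O] = 2.9 × e^(-0.26)
Step 4: [N₂O] = 2.9 × 0.771052 = 2.236 M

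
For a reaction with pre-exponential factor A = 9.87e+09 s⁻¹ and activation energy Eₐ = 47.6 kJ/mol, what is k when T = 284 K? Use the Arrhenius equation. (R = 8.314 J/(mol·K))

1.73e+01 s⁻¹

Step 1: Use the Arrhenius equation: k = A × exp(-Eₐ/RT)
Step 2: Convert Eₐ to J/mol: 47.6 kJ/mol = 47600 J/mol
Step 3: Calculate the exponent: -Eₐ/(RT) = -47600/(8.314 × 284) = -20.15945
Step 4: k = 9.87e+09 × exp(-20.15945)
Step 5: k = 9.87e+09 × 1.75737e-09 = 1.7345e+01 s⁻¹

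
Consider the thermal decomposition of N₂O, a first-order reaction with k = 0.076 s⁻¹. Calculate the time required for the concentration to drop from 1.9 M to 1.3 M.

4.993 s

Step 1: For first-order: t = ln([N₂O]₀/[N₂O])/k
Step 2: t = ln(1.9/1.3)/0.076
Step 3: t = ln(1.462)/0.076
Step 4: t = 0.3795/0.076 = 4.993 s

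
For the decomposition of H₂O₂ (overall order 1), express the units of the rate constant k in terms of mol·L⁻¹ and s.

s⁻¹

Step 1: For overall order n, rate = k × (concentration)^n.
Step 2: Rate has units mol·L⁻¹·s⁻¹; concentration term has units (mol·L⁻¹)^1.
Step 3: k = rate / (concentration)^n, so units of k = (mol·L⁻¹)^(1-1)·s⁻¹ = s⁻¹.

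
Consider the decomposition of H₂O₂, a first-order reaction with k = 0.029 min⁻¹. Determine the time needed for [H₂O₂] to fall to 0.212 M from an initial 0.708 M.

41.58 min

Step 1: For first-order: t = ln([H₂O₂]₀/[H₂O₂])/k
Step 2: t = ln(0.708/0.212)/0.029
Step 3: t = ln(3.34)/0.029
Step 4: t = 1.206/0.029 = 41.58 min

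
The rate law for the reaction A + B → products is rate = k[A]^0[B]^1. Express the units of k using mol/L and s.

s⁻¹

Step 1: Overall order = 0 + 1 = 1.
Step 2: rate has units mol/L·s⁻¹; [A]^0[B]^1 has units (mol/L)^1.
Step 3: k = rate/([A]^0[B]^1), so units of k = (mol/L)^(1-1)·s⁻¹ = s⁻¹.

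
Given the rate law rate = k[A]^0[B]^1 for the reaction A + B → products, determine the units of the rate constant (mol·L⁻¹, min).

min⁻¹

Step 1: Overall order = 0 + 1 = 1.
Step 2: rate has units mol·L⁻¹·min⁻¹; [A]^0[B]^1 has units (mol·L⁻¹)^1.
Step 3: k = rate/([A]^0[B]^1), so units of k = (mol·L⁻¹)^(1-1)·min⁻¹ = min⁻¹.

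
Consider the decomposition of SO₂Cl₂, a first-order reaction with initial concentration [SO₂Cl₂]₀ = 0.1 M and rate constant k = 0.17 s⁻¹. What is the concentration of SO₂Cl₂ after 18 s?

0.004689 M

Step 1: For a first-order reaction: [SO₂Cl₂] = [SO₂Cl₂]₀ × e^(-kt)
Step 2: [SO₂Cl₂] = 0.1 × e^(-0.17 × 18)
Step 3: [SO₂Cl₂] = 0.1 × e^(-3.06)
Step 4: [SO₂Cl₂] = 0.1 × 0.0468877 = 0.004689 M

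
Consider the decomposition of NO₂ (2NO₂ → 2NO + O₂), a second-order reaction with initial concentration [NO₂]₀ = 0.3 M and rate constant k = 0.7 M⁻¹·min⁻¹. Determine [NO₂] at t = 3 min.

0.184 M

Step 1: For a second-order reaction: 1/[NO₂] = 1/[NO₂]₀ + kt
Step 2: 1/[NO₂] = 1/0.3 + 0.7 × 3
Step 3: 1/[NO₂] = 3.333 + 2.1 = 5.433
Step 4: [NO₂] = 1/5.433 = 0.184 M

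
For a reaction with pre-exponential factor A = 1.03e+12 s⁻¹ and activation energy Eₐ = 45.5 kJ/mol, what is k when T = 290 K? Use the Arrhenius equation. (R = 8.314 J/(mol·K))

6.56e+03 s⁻¹

Step 1: Use the Arrhenius equation: k = A × exp(-Eₐ/RT)
Step 2: Convert Eₐ to J/mol: 45.5 kJ/mol = 45500 J/mol
Step 3: Calculate the exponent: -Eₐ/(RT) = -45500/(8.314 × 290) = -18.87137
Step 4: k = 1.03e+12 × exp(-18.87137)
Step 5: k = 1.03e+12 × 6.37189e-09 = 6.5630e+03 s⁻¹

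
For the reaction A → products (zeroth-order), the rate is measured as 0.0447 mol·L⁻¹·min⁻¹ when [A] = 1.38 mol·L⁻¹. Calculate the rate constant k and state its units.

0.0447 mol·L⁻¹·min⁻¹

Step 1: For a zeroth-order reaction, rate = k (independent of concentration).
Step 2: k = rate = 0.0447 mol·L⁻¹·min⁻¹.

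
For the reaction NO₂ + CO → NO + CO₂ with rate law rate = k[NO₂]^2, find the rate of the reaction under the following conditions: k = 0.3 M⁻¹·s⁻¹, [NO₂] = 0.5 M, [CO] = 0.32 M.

0.075 M/s

Step 1: The rate law is rate = k[NO₂]^2
Step 2: Note that the rate does not depend on [CO] (zero order in CO).
Step 3: rate = 0.3 × (0.5)^2 = 0.075 M/s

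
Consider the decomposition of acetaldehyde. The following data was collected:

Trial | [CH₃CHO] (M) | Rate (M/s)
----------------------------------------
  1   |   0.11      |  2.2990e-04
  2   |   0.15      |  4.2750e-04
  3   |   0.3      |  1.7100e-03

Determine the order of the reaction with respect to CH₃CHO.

second order (2)

Step 1: Compare trials to find order n where rate₂/rate₁ = ([CH₃CHO]₂/[CH₃CHO]₁)^n
Step 2: rate₂/rate₁ = 4.2750e-04/2.2990e-04 = 1.86
Step 3: [CH₃CHO]₂/[CH₃CHO]₁ = 0.15/0.11 = 1.364
Step 4: n = ln(1.86)/ln(1.364) = 2.00 ≈ 2
Step 5: The reaction is second order in CH₃CHO.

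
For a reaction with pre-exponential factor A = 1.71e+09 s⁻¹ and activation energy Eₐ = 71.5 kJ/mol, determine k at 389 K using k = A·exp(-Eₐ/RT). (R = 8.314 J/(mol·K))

4.28e-01 s⁻¹

Step 1: Use the Arrhenius equation: k = A × exp(-Eₐ/RT)
Step 2: Convert Eₐ to J/mol: 71.5 kJ/mol = 71500 J/mol
Step 3: Calculate the exponent: -Eₐ/(RT) = -71500/(8.314 × 389) = -22.10785
Step 4: k = 1.71e+09 × exp(-22.10785)
Step 5: k = 1.71e+09 × 2.50428e-10 = 4.2823e-01 s⁻¹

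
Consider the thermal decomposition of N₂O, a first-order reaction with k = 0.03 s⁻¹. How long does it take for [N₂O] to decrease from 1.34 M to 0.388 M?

41.31 s

Step 1: For first-order: t = ln([N₂O]₀/[N₂O])/k
Step 2: t = ln(1.34/0.388)/0.03
Step 3: t = ln(3.454)/0.03
Step 4: t = 1.239/0.03 = 41.31 s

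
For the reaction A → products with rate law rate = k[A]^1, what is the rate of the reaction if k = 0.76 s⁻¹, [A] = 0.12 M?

0.0912 M/s

Step 1: Identify the rate law: rate = k[A]^1
Step 2: Substitute values: rate = 0.76 × (0.12)^1
Step 3: Calculate: rate = 0.76 × 0.12 = 0.0912 M/s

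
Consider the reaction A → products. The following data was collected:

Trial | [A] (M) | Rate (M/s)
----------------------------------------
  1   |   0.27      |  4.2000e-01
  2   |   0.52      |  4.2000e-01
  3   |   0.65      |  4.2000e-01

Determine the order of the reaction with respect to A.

zeroth order (0)

Step 1: Compare trials - when concentration changes, rate stays constant.
Step 2: rate₂/rate₁ = 4.2000e-01/4.2000e-01 = 1
Step 3: [A]₂/[A]₁ = 0.52/0.27 = 1.926
Step 4: Since rate ratio ≈ (conc ratio)^0, the reaction is zeroth order.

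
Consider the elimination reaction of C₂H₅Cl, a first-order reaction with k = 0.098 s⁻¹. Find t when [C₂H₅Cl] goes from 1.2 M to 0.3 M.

14.15 s

Step 1: For first-order: t = ln([C₂H₅Cl]₀/[C₂H₅Cl])/k
Step 2: t = ln(1.2/0.3)/0.098
Step 3: t = ln(4)/0.098
Step 4: t = 1.386/0.098 = 14.15 s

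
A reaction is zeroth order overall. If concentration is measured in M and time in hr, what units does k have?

M·hr⁻¹

Step 1: For overall order n, rate = k × (concentration)^n.
Step 2: Rate has units M·hr⁻¹; concentration term has units M^0.
Step 3: k = rate / (concentration)^n, so units of k = M^(1-0)·hr⁻¹ = M·hr⁻¹.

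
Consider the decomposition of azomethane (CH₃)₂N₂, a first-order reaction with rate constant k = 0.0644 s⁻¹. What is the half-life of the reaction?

10.76 s

Step 1: For a first-order reaction, t₁/₂ = ln(2)/k
Step 2: t₁/₂ = ln(2)/0.0644
Step 3: t₁/₂ = 0.6931/0.0644 = 10.76 s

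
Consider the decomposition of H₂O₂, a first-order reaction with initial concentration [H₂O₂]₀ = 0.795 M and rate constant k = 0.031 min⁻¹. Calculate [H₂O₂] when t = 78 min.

0.07083 M

Step 1: For a first-order reaction: [H₂O₂] = [H₂O₂]₀ × e^(-kt)
Step 2: [H₂O₂] = 0.795 × e^(-0.031 × 78)
Step 3: [H₂O₂] = 0.795 × e^(-2.418)
Step 4: [H₂O₂] = 0.795 × 0.0890996 = 0.07083 M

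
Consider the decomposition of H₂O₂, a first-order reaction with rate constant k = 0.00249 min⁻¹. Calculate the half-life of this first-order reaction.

278.4 min

Step 1: For a first-order reaction, t₁/₂ = ln(2)/k
Step 2: t₁/₂ = ln(2)/0.00249
Step 3: t₁/₂ = 0.6931/0.00249 = 278.4 min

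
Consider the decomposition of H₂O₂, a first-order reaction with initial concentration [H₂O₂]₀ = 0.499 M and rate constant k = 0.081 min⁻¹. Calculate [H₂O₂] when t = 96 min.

0.0002094 M

Step 1: For a first-order reaction: [H₂O₂] = [H₂O₂]₀ × e^(-kt)
Step 2: [H₂O₂] = 0.499 × e^(-0.081 × 96)
Step 3: [H₂O₂] = 0.499 × e^(-7.776)
Step 4: [H₂O₂] = 0.499 × 0.000419688 = 0.0002094 M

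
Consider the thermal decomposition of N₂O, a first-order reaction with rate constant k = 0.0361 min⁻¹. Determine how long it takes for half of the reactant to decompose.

19.2 min

Step 1: For a first-order reaction, t₁/₂ = ln(2)/k
Step 2: t₁/₂ = ln(2)/0.0361
Step 3: t₁/₂ = 0.6931/0.0361 = 19.2 min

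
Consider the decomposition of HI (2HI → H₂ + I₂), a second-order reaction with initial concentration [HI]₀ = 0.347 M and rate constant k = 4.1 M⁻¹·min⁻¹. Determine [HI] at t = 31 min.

0.007693 M

Step 1: For a second-order reaction: 1/[HI] = 1/[HI]₀ + kt
Step 2: 1/[HI] = 1/0.347 + 4.1 × 31
Step 3: 1/[HI] = 2.882 + 127.1 = 130
Step 4: [HI] = 1/130 = 0.007693 M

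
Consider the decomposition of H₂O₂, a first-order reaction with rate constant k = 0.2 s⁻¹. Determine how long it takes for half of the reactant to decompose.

3.466 s

Step 1: For a first-order reaction, t₁/₂ = ln(2)/k
Step 2: t₁/₂ = ln(2)/0.2
Step 3: t₁/₂ = 0.6931/0.2 = 3.466 s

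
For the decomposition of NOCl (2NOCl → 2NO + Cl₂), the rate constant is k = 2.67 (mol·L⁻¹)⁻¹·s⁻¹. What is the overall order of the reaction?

second order (2)

Step 1: The units of k for an nth-order reaction are (concentration)^(1-n)·(time)⁻¹.
Step 2: Here k has units (mol·L⁻¹)⁻¹·s⁻¹, so the concentration exponent is -1.
Step 3: 1 - n = -1 ⇒ n = 2. The reaction is second order.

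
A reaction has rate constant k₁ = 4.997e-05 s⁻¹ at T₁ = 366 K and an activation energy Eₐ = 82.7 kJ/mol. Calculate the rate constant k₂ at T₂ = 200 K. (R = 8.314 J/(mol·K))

7.981e-15 s⁻¹

Step 1: Use the two-temperature Arrhenius form: ln(k₂/k₁) = -Eₐ/R × (1/T₂ - 1/T₁)
Step 2: Convert Eₐ to J/mol: 82.7 kJ/mol = 82700 J/mol
Step 3: 1/T₂ - 1/T₁ = 1/200 - 1/366 = 2.267760e-03 K⁻¹
Step 4: ln(k₂/k₁) = -82700/8.314 × 2.267760e-03 = -22.55758
Step 5: k₂ = k₁ × exp(-22.55758) = 4.997e-05 × 1.59723e-10 = 7.981e-15 s⁻¹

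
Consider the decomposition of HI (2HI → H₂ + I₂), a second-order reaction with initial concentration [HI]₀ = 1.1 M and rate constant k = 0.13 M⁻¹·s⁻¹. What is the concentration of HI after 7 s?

0.5497 M

Step 1: For a second-order reaction: 1/[HI] = 1/[HI]₀ + kt
Step 2: 1/[HI] = 1/1.1 + 0.13 × 7
Step 3: 1/[HI] = 0.9091 + 0.91 = 1.819
Step 4: [HI] = 1/1.819 = 0.5497 M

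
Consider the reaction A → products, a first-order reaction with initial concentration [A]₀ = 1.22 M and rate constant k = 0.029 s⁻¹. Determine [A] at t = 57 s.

0.2336 M

Step 1: For a first-order reaction: [A] = [A]₀ × e^(-kt)
Step 2: [A] = 1.22 × e^(-0.029 × 57)
Step 3: [A] = 1.22 × e^(-1.653)
Step 4: [A] = 1.22 × 0.191475 = 0.2336 M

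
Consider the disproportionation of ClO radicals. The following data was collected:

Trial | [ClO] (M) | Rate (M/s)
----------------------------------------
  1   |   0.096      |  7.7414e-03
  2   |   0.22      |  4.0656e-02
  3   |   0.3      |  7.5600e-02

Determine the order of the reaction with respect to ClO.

second order (2)

Step 1: Compare trials to find order n where rate₂/rate₁ = ([ClO]₂/[ClO]₁)^n
Step 2: rate₂/rate₁ = 4.0656e-02/7.7414e-03 = 5.252
Step 3: [ClO]₂/[ClO]₁ = 0.22/0.096 = 2.292
Step 4: n = ln(5.252)/ln(2.292) = 2.00 ≈ 2
Step 5: The reaction is second order in ClO.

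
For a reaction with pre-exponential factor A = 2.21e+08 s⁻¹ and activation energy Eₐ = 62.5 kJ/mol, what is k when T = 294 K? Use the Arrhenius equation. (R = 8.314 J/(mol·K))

1.74e-03 s⁻¹

Step 1: Use the Arrhenius equation: k = A × exp(-Eₐ/RT)
Step 2: Convert Eₐ to J/mol: 62.5 kJ/mol = 62500 J/mol
Step 3: Calculate the exponent: -Eₐ/(RT) = -62500/(8.314 × 294) = -25.56953
Step 4: k = 2.21e+08 × exp(-25.56953)
Step 5: k = 2.21e+08 × 7.85768e-12 = 1.7365e-03 s⁻¹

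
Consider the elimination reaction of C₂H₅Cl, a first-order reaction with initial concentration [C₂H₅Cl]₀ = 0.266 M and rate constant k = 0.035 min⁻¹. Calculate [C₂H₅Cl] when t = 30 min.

0.09308 M

Step 1: For a first-order reaction: [C₂H₅Cl] = [C₂H₅Cl]₀ × e^(-kt)
Step 2: [C₂H₅Cl] = 0.266 × e^(-0.035 × 30)
Step 3: [C₂H₅Cl] = 0.266 × e^(-1.05)
Step 4: [C₂H₅Cl] = 0.266 × 0.349938 = 0.09308 M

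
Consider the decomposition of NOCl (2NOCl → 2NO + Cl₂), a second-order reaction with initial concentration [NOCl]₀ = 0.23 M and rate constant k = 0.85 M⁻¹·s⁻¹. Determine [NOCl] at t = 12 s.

0.06874 M

Step 1: For a second-order reaction: 1/[NOCl] = 1/[NOCl]₀ + kt
Step 2: 1/[NOCl] = 1/0.23 + 0.85 × 12
Step 3: 1/[NOCl] = 4.348 + 10.2 = 14.55
Step 4: [NOCl] = 1/14.55 = 0.06874 M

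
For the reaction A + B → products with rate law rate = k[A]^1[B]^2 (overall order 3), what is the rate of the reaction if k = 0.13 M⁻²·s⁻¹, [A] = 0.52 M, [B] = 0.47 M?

0.01493 M/s

Step 1: The rate law is rate = k[A]^1[B]^2, overall order = 1+2 = 3
Step 2: Substitute values: rate = 0.13 × (0.52)^1 × (0.47)^2
Step 3: rate = 0.13 × 0.52 × 0.2209 = 0.0149328 M/s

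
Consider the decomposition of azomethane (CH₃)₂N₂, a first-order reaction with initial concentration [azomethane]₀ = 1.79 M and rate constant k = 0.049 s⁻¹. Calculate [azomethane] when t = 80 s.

0.03552 M

Step 1: For a first-order reaction: [azomethane] = [azomethane]₀ × e^(-kt)
Step 2: [azomethane] = 1.79 × e^(-0.049 × 80)
Step 3: [azomethane] = 1.79 × e^(-3.92)
Step 4: [azomethane] = 1.79 × 0.0198411 = 0.03552 M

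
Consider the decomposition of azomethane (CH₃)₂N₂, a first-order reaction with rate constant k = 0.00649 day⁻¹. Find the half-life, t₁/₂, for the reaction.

106.8 day

Step 1: For a first-order reaction, t₁/₂ = ln(2)/k
Step 2: t₁/₂ = ln(2)/0.00649
Step 3: t₁/₂ = 0.6931/0.00649 = 106.8 day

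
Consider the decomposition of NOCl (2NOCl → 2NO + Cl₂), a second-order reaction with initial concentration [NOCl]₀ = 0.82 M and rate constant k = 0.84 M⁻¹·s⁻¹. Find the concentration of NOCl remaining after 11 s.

0.09561 M

Step 1: For a second-order reaction: 1/[NOCl] = 1/[NOCl]₀ + kt
Step 2: 1/[NOCl] = 1/0.82 + 0.84 × 11
Step 3: 1/[NOCl] = 1.22 + 9.24 = 10.46
Step 4: [NOCl] = 1/10.46 = 0.09561 M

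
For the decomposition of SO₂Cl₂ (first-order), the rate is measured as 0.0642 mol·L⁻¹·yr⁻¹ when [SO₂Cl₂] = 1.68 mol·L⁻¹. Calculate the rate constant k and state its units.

0.03821 yr⁻¹

Step 1: rate = k[SO₂Cl₂]^1, so k = rate / [SO₂Cl₂]^1.
Step 2: k = 0.0642 / (1.68)^1 = 0.0642 / 1.68.
Step 3: k = 0.03821 yr⁻¹.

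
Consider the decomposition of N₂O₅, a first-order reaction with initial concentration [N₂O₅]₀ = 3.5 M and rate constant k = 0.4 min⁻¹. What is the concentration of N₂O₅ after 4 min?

0.7066 M

Step 1: For a first-order reaction: [N₂O₅] = [N₂O₅]₀ × e^(-kt)
Step 2: [N₂O₅] = 3.5 × e^(-0.4 × 4)
Step 3: [N₂O₅] = 3.5 × e^(-1.6)
Step 4: [N₂O₅] = 3.5 × 0.201897 = 0.7066 M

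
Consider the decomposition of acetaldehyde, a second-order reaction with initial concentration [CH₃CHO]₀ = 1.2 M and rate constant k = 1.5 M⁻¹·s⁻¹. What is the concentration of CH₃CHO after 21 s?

0.03093 M

Step 1: For a second-order reaction: 1/[CH₃CHO] = 1/[CH₃CHO]₀ + kt
Step 2: 1/[CH₃CHO] = 1/1.2 + 1.5 × 21
Step 3: 1/[CH₃CHO] = 0.8333 + 31.5 = 32.33
Step 4: [CH₃CHO] = 1/32.33 = 0.03093 M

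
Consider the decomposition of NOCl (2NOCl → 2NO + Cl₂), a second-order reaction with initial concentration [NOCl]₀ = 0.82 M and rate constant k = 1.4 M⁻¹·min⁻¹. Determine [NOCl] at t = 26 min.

0.02658 M

Step 1: For a second-order reaction: 1/[NOCl] = 1/[NOCl]₀ + kt
Step 2: 1/[NOCl] = 1/0.82 + 1.4 × 26
Step 3: 1/[NOCl] = 1.22 + 36.4 = 37.62
Step 4: [NOCl] = 1/37.62 = 0.02658 M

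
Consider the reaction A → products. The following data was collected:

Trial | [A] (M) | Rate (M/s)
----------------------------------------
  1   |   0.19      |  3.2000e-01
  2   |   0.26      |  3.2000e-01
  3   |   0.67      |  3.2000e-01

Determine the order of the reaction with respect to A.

zeroth order (0)

Step 1: Compare trials - when concentration changes, rate stays constant.
Step 2: rate₂/rate₁ = 3.2000e-01/3.2000e-01 = 1
Step 3: [A]₂/[A]₁ = 0.26/0.19 = 1.368
Step 4: Since rate ratio ≈ (conc ratio)^0, the reaction is zeroth order.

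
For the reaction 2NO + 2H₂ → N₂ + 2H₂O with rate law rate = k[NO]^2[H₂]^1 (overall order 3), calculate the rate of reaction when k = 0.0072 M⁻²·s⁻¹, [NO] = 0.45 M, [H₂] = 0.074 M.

0.0001079 M/s

Step 1: The rate law is rate = k[NO]^2[H₂]^1, overall order = 2+1 = 3
Step 2: Substitute values: rate = 0.0072 × (0.45)^2 × (0.074)^1
Step 3: rate = 0.0072 × 0.2025 × 0.074 = 0.000107892 M/s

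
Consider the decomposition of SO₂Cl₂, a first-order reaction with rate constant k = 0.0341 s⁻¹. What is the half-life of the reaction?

20.33 s

Step 1: For a first-order reaction, t₁/₂ = ln(2)/k
Step 2: t₁/₂ = ln(2)/0.0341
Step 3: t₁/₂ = 0.6931/0.0341 = 20.33 s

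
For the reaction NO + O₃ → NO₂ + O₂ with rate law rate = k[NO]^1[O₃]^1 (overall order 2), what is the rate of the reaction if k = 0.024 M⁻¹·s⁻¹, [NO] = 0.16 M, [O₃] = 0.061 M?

0.0002342 M/s

Step 1: The rate law is rate = k[NO]^1[O₃]^1, overall order = 1+1 = 2
Step 2: Substitute values: rate = 0.024 × (0.16)^1 × (0.061)^1
Step 3: rate = 0.024 × 0.16 × 0.061 = 0.00023424 M/s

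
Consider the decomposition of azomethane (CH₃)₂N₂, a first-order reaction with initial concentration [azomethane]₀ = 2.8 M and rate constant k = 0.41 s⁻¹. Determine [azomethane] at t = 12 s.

0.02044 M

Step 1: For a first-order reaction: [azomethane] = [azomethane]₀ × e^(-kt)
Step 2: [azomethane] = 2.8 × e^(-0.41 × 12)
Step 3: [azomethane] = 2.8 × e^(-4.92)
Step 4: [azomethane] = 2.8 × 0.00729913 = 0.02044 M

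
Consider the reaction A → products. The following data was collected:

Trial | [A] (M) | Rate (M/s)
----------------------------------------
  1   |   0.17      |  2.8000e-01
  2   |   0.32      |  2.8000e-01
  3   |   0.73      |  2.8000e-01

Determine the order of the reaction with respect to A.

zeroth order (0)

Step 1: Compare trials - when concentration changes, rate stays constant.
Step 2: rate₂/rate₁ = 2.8000e-01/2.8000e-01 = 1
Step 3: [A]₂/[A]₁ = 0.32/0.17 = 1.882
Step 4: Since rate ratio ≈ (conc ratio)^0, the reaction is zeroth order.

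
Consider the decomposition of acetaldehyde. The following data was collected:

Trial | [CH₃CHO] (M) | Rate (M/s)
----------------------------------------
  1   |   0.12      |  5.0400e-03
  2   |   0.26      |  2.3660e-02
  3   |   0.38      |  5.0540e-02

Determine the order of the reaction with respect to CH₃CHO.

second order (2)

Step 1: Compare trials to find order n where rate₂/rate₁ = ([CH₃CHO]₂/[CH₃CHO]₁)^n
Step 2: rate₂/rate₁ = 2.3660e-02/5.0400e-03 = 4.694
Step 3: [CH₃CHO]₂/[CH₃CHO]₁ = 0.26/0.12 = 2.167
Step 4: n = ln(4.694)/ln(2.167) = 2.00 ≈ 2
Step 5: The reaction is second order in CH₃CHO.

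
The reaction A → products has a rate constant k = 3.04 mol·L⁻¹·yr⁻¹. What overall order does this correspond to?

zeroth order (0)

Step 1: The units of k for an nth-order reaction are (concentration)^(1-n)·(time)⁻¹.
Step 2: Here k has units mol·L⁻¹·yr⁻¹, so the concentration exponent is 1.
Step 3: 1 - n = 1 ⇒ n = 0. The reaction is zeroth order.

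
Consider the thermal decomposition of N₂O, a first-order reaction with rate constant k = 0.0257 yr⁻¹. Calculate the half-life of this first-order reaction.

26.97 yr

Step 1: For a first-order reaction, t₁/₂ = ln(2)/k
Step 2: t₁/₂ = ln(2)/0.0257
Step 3: t₁/₂ = 0.6931/0.0257 = 26.97 yr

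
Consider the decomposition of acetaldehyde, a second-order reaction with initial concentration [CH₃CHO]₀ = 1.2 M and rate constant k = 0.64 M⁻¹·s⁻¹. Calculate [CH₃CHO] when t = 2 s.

0.4732 M

Step 1: For a second-order reaction: 1/[CH₃CHO] = 1/[CH₃CHO]₀ + kt
Step 2: 1/[CH₃CHO] = 1/1.2 + 0.64 × 2
Step 3: 1/[CH₃CHO] = 0.8333 + 1.28 = 2.113
Step 4: [CH₃CHO] = 1/2.113 = 0.4732 M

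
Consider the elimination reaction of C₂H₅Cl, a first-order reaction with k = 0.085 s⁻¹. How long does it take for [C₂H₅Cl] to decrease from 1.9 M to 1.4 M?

3.593 s

Step 1: For first-order: t = ln([C₂H₅Cl]₀/[C₂H₅Cl])/k
Step 2: t = ln(1.9/1.4)/0.085
Step 3: t = ln(1.357)/0.085
Step 4: t = 0.3054/0.085 = 3.593 s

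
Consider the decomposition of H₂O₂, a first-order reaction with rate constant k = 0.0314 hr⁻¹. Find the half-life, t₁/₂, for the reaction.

22.07 hr

Step 1: For a first-order reaction, t₁/₂ = ln(2)/k
Step 2: t₁/₂ = ln(2)/0.0314
Step 3: t₁/₂ = 0.6931/0.0314 = 22.07 hr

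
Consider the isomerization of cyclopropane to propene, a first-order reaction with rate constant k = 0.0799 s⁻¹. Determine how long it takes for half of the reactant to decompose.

8.675 s

Step 1: For a first-order reaction, t₁/₂ = ln(2)/k
Step 2: t₁/₂ = ln(2)/0.0799
Step 3: t₁/₂ = 0.6931/0.0799 = 8.675 s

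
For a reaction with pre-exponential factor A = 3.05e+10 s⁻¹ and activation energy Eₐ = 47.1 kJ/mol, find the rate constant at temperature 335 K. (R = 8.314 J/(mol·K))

1.38e+03 s⁻¹

Step 1: Use the Arrhenius equation: k = A × exp(-Eₐ/RT)
Step 2: Convert Eₐ to J/mol: 47.1 kJ/mol = 47100 J/mol
Step 3: Calculate the exponent: -Eₐ/(RT) = -47100/(8.314 × 335) = -16.91088
Step 4: k = 3.05e+10 × exp(-16.91088)
Step 5: k = 3.05e+10 × 4.52583e-08 = 1.3804e+03 s⁻¹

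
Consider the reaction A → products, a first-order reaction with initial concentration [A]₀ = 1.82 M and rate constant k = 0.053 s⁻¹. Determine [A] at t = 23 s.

0.5379 M

Step 1: For a first-order reaction: [A] = [A]₀ × e^(-kt)
Step 2: [A] = 1.82 × e^(-0.053 × 23)
Step 3: [A] = 1.82 × e^(-1.219)
Step 4: [A] = 1.82 × 0.295526 = 0.5379 M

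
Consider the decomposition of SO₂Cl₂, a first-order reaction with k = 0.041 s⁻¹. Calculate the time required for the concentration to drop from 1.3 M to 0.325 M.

33.81 s

Step 1: For first-order: t = ln([SO₂Cl₂]₀/[SO₂Cl₂])/k
Step 2: t = ln(1.3/0.325)/0.041
Step 3: t = ln(4)/0.041
Step 4: t = 1.386/0.041 = 33.81 s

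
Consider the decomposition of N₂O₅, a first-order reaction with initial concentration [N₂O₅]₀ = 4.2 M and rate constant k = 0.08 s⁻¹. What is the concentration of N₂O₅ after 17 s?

1.078 M

Step 1: For a first-order reaction: [N₂O₅] = [N₂O₅]₀ × e^(-kt)
Step 2: [N₂O₅] = 4.2 × e^(-0.08 × 17)
Step 3: [N₂O₅] = 4.2 × e^(-1.36)
Step 4: [N₂O₅] = 4.2 × 0.256661 = 1.078 M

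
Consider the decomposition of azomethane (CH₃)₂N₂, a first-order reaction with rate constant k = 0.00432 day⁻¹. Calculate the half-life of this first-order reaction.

160.5 day

Step 1: For a first-order reaction, t₁/₂ = ln(2)/k
Step 2: t₁/₂ = ln(2)/0.00432
Step 3: t₁/₂ = 0.6931/0.00432 = 160.5 day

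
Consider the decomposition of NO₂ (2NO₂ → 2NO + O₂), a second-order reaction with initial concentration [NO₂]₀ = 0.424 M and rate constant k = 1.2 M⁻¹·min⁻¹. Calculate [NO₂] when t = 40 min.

0.01986 M

Step 1: For a second-order reaction: 1/[NO₂] = 1/[NO₂]₀ + kt
Step 2: 1/[NO₂] = 1/0.424 + 1.2 × 40
Step 3: 1/[NO₂] = 2.358 + 48 = 50.36
Step 4: [NO₂] = 1/50.36 = 0.01986 M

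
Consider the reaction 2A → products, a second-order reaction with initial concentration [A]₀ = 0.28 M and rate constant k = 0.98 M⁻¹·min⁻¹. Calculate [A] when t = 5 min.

0.118 M

Step 1: For a second-order reaction: 1/[A] = 1/[A]₀ + kt
Step 2: 1/[A] = 1/0.28 + 0.98 × 5
Step 3: 1/[A] = 3.571 + 4.9 = 8.471
Step 4: [A] = 1/8.471 = 0.118 M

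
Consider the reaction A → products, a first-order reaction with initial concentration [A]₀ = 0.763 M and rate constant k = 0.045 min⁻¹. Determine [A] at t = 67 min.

0.03742 M

Step 1: For a first-order reaction: [A] = [A]₀ × e^(-kt)
Step 2: [A] = 0.763 × e^(-0.045 × 67)
Step 3: [A] = 0.763 × e^(-3.015)
Step 4: [A] = 0.763 × 0.0490458 = 0.03742 M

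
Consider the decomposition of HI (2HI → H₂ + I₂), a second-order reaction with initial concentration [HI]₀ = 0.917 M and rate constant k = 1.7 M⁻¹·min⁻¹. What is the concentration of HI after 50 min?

0.01162 M

Step 1: For a second-order reaction: 1/[HI] = 1/[HI]₀ + kt
Step 2: 1/[HI] = 1/0.917 + 1.7 × 50
Step 3: 1/[HI] = 1.091 + 85 = 86.09
Step 4: [HI] = 1/86.09 = 0.01162 M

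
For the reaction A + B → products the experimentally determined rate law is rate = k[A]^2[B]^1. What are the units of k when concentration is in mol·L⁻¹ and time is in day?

(mol·L⁻¹)⁻²·day⁻¹

Step 1: Overall order = 2 + 1 = 3.
Step 2: rate has units mol·L⁻¹·day⁻¹; [A]^2[B]^1 has units (mol·L⁻¹)^3.
Step 3: k = rate/([A]^2[B]^1), so units of k = (mol·L⁻¹)^(1-3)·day⁻¹ = (mol·L⁻¹)⁻²·day⁻¹.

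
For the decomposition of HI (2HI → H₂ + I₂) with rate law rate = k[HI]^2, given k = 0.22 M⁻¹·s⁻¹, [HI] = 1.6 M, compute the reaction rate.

0.5632 M/s

Step 1: Identify the rate law: rate = k[HI]^2
Step 2: Substitute values: rate = 0.22 × (1.6)^2
Step 3: Calculate: rate = 0.22 × 2.56 = 0.5632 M/s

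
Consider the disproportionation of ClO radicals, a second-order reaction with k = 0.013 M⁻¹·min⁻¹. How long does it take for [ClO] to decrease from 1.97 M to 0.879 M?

48.46 min

Step 1: For second-order: t = (1/[ClO] - 1/[ClO]₀)/k
Step 2: t = (1/0.879 - 1/1.97)/0.013
Step 3: t = (1.138 - 0.5076)/0.013
Step 4: t = 0.63/0.013 = 48.46 min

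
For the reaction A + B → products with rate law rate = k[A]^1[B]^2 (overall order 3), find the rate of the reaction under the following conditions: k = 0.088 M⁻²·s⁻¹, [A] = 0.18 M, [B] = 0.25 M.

0.00099 M/s

Step 1: The rate law is rate = k[A]^1[B]^2, overall order = 1+2 = 3
Step 2: Substitute values: rate = 0.088 × (0.18)^1 × (0.25)^2
Step 3: rate = 0.088 × 0.18 × 0.0625 = 0.00099 M/s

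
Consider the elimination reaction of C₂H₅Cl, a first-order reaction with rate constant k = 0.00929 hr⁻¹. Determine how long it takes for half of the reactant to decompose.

74.61 hr

Step 1: For a first-order reaction, t₁/₂ = ln(2)/k
Step 2: t₁/₂ = ln(2)/0.00929
Step 3: t₁/₂ = 0.6931/0.00929 = 74.61 hr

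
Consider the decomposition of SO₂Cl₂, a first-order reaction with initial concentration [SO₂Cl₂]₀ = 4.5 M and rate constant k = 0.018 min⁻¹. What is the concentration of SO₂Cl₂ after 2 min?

4.341 M

Step 1: For a first-order reaction: [SO₂Cl₂] = [SO₂Cl₂]₀ × e^(-kt)
Step 2: [SO₂Cl₂] = 4.5 × e^(-0.018 × 2)
Step 3: [SO₂Cl₂] = 4.5 × e^(-0.036)
Step 4: [SO₂Cl₂] = 4.5 × 0.96464 = 4.341 M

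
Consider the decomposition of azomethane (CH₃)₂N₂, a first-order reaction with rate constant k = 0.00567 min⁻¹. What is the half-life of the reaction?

122.2 min

Step 1: For a first-order reaction, t₁/₂ = ln(2)/k
Step 2: t₁/₂ = ln(2)/0.00567
Step 3: t₁/₂ = 0.6931/0.00567 = 122.2 min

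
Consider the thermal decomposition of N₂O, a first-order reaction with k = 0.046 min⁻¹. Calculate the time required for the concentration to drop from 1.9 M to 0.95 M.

15.07 min

Step 1: For first-order: t = ln([N₂O]₀/[N₂O])/k
Step 2: t = ln(1.9/0.95)/0.046
Step 3: t = ln(2)/0.046
Step 4: t = 0.6931/0.046 = 15.07 min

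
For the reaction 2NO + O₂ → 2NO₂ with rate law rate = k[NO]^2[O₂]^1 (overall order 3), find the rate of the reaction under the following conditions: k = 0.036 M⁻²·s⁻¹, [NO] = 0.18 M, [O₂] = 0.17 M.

0.0001983 M/s

Step 1: The rate law is rate = k[NO]^2[O₂]^1, overall order = 2+1 = 3
Step 2: Substitute values: rate = 0.036 × (0.18)^2 × (0.17)^1
Step 3: rate = 0.036 × 0.0324 × 0.17 = 0.000198288 M/s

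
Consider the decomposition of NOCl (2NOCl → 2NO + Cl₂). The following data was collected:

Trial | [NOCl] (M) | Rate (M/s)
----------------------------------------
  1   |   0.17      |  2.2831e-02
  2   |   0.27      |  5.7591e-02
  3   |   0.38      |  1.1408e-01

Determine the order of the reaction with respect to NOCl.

second order (2)

Step 1: Compare trials to find order n where rate₂/rate₁ = ([NOCl]₂/[NOCl]₁)^n
Step 2: rate₂/rate₁ = 5.7591e-02/2.2831e-02 = 2.522
Step 3: [NOCl]₂/[NOCl]₁ = 0.27/0.17 = 1.588
Step 4: n = ln(2.522)/ln(1.588) = 2.00 ≈ 2
Step 5: The reaction is second order in NOCl.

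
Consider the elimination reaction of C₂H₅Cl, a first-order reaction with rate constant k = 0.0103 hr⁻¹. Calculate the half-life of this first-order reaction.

67.3 hr

Step 1: For a first-order reaction, t₁/₂ = ln(2)/k
Step 2: t₁/₂ = ln(2)/0.0103
Step 3: t₁/₂ = 0.6931/0.0103 = 67.3 hr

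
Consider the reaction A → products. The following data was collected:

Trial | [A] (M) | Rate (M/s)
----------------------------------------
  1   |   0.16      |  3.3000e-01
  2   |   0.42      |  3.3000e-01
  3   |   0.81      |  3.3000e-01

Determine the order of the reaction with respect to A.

zeroth order (0)

Step 1: Compare trials - when concentration changes, rate stays constant.
Step 2: rate₂/rate₁ = 3.3000e-01/3.3000e-01 = 1
Step 3: [A]₂/[A]₁ = 0.42/0.16 = 2.625
Step 4: Since rate ratio ≈ (conc ratio)^0, the reaction is zeroth order.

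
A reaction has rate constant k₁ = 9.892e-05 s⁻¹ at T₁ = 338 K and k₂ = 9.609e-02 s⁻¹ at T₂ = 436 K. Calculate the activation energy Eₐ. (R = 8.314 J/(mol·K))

86.0 kJ/mol

Step 1: Use the two-temperature Arrhenius form: ln(k₂/k₁) = -Eₐ/R × (1/T₂ - 1/T₁)
Step 2: ln(k₂/k₁) = ln(9.609e-02/9.892e-05) = ln(971.391) = 6.87873
Step 3: 1/T₂ - 1/T₁ = 1/436 - 1/338 = -6.650019e-04 K⁻¹
Step 4: Eₐ = -R × ln(k₂/k₁) / (1/T₂ - 1/T₁) = -8.314 × 6.87873 / -6.650019e-04
Step 5: Eₐ = 8.5999e+04 J/mol = 86.0 kJ/mol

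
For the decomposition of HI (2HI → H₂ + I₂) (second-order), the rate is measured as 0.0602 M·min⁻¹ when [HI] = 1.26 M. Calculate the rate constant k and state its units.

0.03792 M⁻¹·min⁻¹

Step 1: rate = k[HI]^2, so k = rate / [HI]^2.
Step 2: k = 0.0602 / (1.26)^2 = 0.0602 / 1.588.
Step 3: k = 0.03792 M⁻¹·min⁻¹.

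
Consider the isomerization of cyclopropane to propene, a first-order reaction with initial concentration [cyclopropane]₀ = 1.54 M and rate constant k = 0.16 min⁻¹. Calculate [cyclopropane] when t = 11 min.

0.2649 M

Step 1: For a first-order reaction: [cyclopropane] = [cyclopropane]₀ × e^(-kt)
Step 2: [cyclopropane] = 1.54 × e^(-0.16 × 11)
Step 3: [cyclopropane] = 1.54 × e^(-1.76)
Step 4: [cyclopropane] = 1.54 × 0.172045 = 0.2649 M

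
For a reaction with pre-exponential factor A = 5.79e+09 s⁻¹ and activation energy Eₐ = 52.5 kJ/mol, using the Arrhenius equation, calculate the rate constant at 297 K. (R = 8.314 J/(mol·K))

3.38e+00 s⁻¹

Step 1: Use the Arrhenius equation: k = A × exp(-Eₐ/RT)
Step 2: Convert Eₐ to J/mol: 52.5 kJ/mol = 52500 J/mol
Step 3: Calculate the exponent: -Eₐ/(RT) = -52500/(8.314 × 297) = -21.26145
Step 4: k = 5.79e+09 × exp(-21.26145)
Step 5: k = 5.79e+09 × 5.83807e-10 = 3.3802e+00 s⁻¹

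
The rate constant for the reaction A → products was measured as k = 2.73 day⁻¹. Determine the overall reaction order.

first order (1)

Step 1: The units of k for an nth-order reaction are (concentration)^(1-n)·(time)⁻¹.
Step 2: Here k has units day⁻¹, so the concentration exponent is 0.
Step 3: 1 - n = 0 ⇒ n = 1. The reaction is first order.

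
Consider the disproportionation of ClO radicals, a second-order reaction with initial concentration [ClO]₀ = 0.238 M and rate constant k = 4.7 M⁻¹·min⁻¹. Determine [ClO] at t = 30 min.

0.006887 M

Step 1: For a second-order reaction: 1/[ClO] = 1/[ClO]₀ + kt
Step 2: 1/[ClO] = 1/0.238 + 4.7 × 30
Step 3: 1/[ClO] = 4.202 + 141 = 145.2
Step 4: [ClO] = 1/145.2 = 0.006887 M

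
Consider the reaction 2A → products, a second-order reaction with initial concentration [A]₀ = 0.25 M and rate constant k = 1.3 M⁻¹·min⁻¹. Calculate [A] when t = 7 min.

0.07634 M

Step 1: For a second-order reaction: 1/[A] = 1/[A]₀ + kt
Step 2: 1/[A] = 1/0.25 + 1.3 × 7
Step 3: 1/[A] = 4 + 9.1 = 13.1
Step 4: [A] = 1/13.1 = 0.07634 M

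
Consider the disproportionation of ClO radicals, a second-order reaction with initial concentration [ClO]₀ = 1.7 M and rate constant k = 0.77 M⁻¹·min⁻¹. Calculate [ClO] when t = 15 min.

0.08238 M

Step 1: For a second-order reaction: 1/[ClO] = 1/[ClO]₀ + kt
Step 2: 1/[ClO] = 1/1.7 + 0.77 × 15
Step 3: 1/[ClO] = 0.5882 + 11.55 = 12.14
Step 4: [ClO] = 1/12.14 = 0.08238 M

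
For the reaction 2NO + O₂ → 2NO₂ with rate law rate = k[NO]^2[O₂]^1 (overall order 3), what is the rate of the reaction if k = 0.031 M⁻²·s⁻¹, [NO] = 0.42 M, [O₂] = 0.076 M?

0.0004156 M/s

Step 1: The rate law is rate = k[NO]^2[O₂]^1, overall order = 2+1 = 3
Step 2: Substitute values: rate = 0.031 × (0.42)^2 × (0.076)^1
Step 3: rate = 0.031 × 0.1764 × 0.076 = 0.000415598 M/s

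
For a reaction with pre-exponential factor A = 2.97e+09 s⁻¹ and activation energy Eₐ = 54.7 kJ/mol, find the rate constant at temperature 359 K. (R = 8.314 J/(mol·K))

3.26e+01 s⁻¹

Step 1: Use the Arrhenius equation: k = A × exp(-Eₐ/RT)
Step 2: Convert Eₐ to J/mol: 54.7 kJ/mol = 54700 J/mol
Step 3: Calculate the exponent: -Eₐ/(RT) = -54700/(8.314 × 359) = -18.32664
Step 4: k = 2.97e+09 × exp(-18.32664)
Step 5: k = 2.97e+09 × 1.09860e-08 = 3.2628e+01 s⁻¹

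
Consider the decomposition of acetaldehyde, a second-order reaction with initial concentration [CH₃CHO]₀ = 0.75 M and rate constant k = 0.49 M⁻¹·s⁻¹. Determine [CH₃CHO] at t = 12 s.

0.1386 M

Step 1: For a second-order reaction: 1/[CH₃CHO] = 1/[CH₃CHO]₀ + kt
Step 2: 1/[CH₃CHO] = 1/0.75 + 0.49 × 12
Step 3: 1/[CH₃CHO] = 1.333 + 5.88 = 7.213
Step 4: [CH₃CHO] = 1/7.213 = 0.1386 M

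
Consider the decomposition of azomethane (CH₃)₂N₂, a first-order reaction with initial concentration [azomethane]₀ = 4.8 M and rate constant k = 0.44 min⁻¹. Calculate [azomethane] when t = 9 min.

0.0915 M

Step 1: For a first-order reaction: [azomethane] = [azomethane]₀ × e^(-kt)
Step 2: [azomethane] = 4.8 × e^(-0.44 × 9)
Step 3: [azomethane] = 4.8 × e^(-3.96)
Step 4: [azomethane] = 4.8 × 0.0190631 = 0.0915 M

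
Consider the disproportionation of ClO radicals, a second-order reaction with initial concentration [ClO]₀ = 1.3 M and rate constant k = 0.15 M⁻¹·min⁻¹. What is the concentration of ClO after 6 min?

0.5991 M

Step 1: For a second-order reaction: 1/[ClO] = 1/[ClO]₀ + kt
Step 2: 1/[ClO] = 1/1.3 + 0.15 × 6
Step 3: 1/[ClO] = 0.7692 + 0.9 = 1.669
Step 4: [ClO] = 1/1.669 = 0.5991 M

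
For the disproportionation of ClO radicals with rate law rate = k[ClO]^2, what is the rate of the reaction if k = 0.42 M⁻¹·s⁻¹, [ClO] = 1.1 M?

0.5082 M/s

Step 1: Identify the rate law: rate = k[ClO]^2
Step 2: Substitute values: rate = 0.42 × (1.1)^2
Step 3: Calculate: rate = 0.42 × 1.21 = 0.5082 M/s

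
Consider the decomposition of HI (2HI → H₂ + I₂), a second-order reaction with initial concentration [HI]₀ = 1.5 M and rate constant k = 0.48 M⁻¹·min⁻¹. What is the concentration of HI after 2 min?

0.6148 M

Step 1: For a second-order reaction: 1/[HI] = 1/[HI]₀ + kt
Step 2: 1/[HI] = 1/1.5 + 0.48 × 2
Step 3: 1/[HI] = 0.6667 + 0.96 = 1.627
Step 4: [HI] = 1/1.627 = 0.6148 M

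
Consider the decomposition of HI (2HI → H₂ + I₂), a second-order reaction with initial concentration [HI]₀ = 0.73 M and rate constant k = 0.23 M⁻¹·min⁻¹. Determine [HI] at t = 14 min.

0.2179 M

Step 1: For a second-order reaction: 1/[HI] = 1/[HI]₀ + kt
Step 2: 1/[HI] = 1/0.73 + 0.23 × 14
Step 3: 1/[HI] = 1.37 + 3.22 = 4.59
Step 4: [HI] = 1/4.59 = 0.2179 M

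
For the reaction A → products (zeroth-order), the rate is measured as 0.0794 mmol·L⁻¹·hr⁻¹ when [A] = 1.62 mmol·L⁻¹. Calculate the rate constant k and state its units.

0.0794 mmol·L⁻¹·hr⁻¹

Step 1: For a zeroth-order reaction, rate = k (independent of concentration).
Step 2: k = rate = 0.0794 mmol·L⁻¹·hr⁻¹.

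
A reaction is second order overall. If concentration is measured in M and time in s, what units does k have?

M⁻¹·s⁻¹

Step 1: For overall order n, rate = k × (concentration)^n.
Step 2: Rate has units M·s⁻¹; concentration term has units M^2.
Step 3: k = rate / (concentration)^n, so units of k = M^(1-2)·s⁻¹ = M⁻¹·s⁻¹.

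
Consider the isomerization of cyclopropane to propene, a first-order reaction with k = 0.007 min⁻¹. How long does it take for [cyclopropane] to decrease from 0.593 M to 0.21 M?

148.3 min

Step 1: For first-order: t = ln([cyclopropane]₀/[cyclopropane])/k
Step 2: t = ln(0.593/0.21)/0.007
Step 3: t = ln(2.824)/0.007
Step 4: t = 1.038/0.007 = 148.3 min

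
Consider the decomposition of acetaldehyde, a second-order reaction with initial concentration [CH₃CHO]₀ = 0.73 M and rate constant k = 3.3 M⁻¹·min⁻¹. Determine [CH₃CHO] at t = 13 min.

0.02259 M

Step 1: For a second-order reaction: 1/[CH₃CHO] = 1/[CH₃CHO]₀ + kt
Step 2: 1/[CH₃CHO] = 1/0.73 + 3.3 × 13
Step 3: 1/[CH₃CHO] = 1.37 + 42.9 = 44.27
Step 4: [CH₃CHO] = 1/44.27 = 0.02259 M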